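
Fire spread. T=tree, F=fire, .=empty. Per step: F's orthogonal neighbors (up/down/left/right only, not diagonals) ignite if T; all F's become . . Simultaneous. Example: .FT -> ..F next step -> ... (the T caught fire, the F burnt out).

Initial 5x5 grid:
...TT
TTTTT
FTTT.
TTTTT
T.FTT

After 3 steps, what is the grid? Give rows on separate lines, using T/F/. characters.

Step 1: 5 trees catch fire, 2 burn out
  ...TT
  FTTTT
  .FTT.
  FTFTT
  T..FT
Step 2: 6 trees catch fire, 5 burn out
  ...TT
  .FTTT
  ..FT.
  .F.FT
  F...F
Step 3: 3 trees catch fire, 6 burn out
  ...TT
  ..FTT
  ...F.
  ....F
  .....

...TT
..FTT
...F.
....F
.....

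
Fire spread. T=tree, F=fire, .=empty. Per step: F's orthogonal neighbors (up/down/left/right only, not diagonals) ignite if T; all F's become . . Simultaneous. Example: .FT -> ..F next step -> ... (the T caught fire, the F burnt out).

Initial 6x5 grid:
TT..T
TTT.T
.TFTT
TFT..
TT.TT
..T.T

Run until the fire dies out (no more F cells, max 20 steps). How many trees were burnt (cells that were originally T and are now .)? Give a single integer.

Answer: 14

Derivation:
Step 1: +6 fires, +2 burnt (F count now 6)
Step 2: +3 fires, +6 burnt (F count now 3)
Step 3: +3 fires, +3 burnt (F count now 3)
Step 4: +2 fires, +3 burnt (F count now 2)
Step 5: +0 fires, +2 burnt (F count now 0)
Fire out after step 5
Initially T: 18, now '.': 26
Total burnt (originally-T cells now '.'): 14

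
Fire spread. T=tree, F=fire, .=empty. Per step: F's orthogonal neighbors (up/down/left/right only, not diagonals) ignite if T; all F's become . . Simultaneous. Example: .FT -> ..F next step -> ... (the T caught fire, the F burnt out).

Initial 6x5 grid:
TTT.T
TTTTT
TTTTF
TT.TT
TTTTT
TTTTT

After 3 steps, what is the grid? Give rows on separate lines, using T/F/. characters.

Step 1: 3 trees catch fire, 1 burn out
  TTT.T
  TTTTF
  TTTF.
  TT.TF
  TTTTT
  TTTTT
Step 2: 5 trees catch fire, 3 burn out
  TTT.F
  TTTF.
  TTF..
  TT.F.
  TTTTF
  TTTTT
Step 3: 4 trees catch fire, 5 burn out
  TTT..
  TTF..
  TF...
  TT...
  TTTF.
  TTTTF

TTT..
TTF..
TF...
TT...
TTTF.
TTTTF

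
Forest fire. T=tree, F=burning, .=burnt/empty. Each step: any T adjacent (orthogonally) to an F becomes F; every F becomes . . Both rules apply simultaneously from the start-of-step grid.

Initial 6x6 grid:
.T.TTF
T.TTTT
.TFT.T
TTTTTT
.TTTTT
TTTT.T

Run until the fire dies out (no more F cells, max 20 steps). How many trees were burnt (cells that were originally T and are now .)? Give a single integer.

Answer: 25

Derivation:
Step 1: +6 fires, +2 burnt (F count now 6)
Step 2: +7 fires, +6 burnt (F count now 7)
Step 3: +6 fires, +7 burnt (F count now 6)
Step 4: +4 fires, +6 burnt (F count now 4)
Step 5: +2 fires, +4 burnt (F count now 2)
Step 6: +0 fires, +2 burnt (F count now 0)
Fire out after step 6
Initially T: 27, now '.': 34
Total burnt (originally-T cells now '.'): 25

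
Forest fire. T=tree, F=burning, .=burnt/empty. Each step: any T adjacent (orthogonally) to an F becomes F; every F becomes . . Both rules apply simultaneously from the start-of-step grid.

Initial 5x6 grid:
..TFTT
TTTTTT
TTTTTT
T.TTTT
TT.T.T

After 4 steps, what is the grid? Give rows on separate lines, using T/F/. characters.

Step 1: 3 trees catch fire, 1 burn out
  ..F.FT
  TTTFTT
  TTTTTT
  T.TTTT
  TT.T.T
Step 2: 4 trees catch fire, 3 burn out
  .....F
  TTF.FT
  TTTFTT
  T.TTTT
  TT.T.T
Step 3: 5 trees catch fire, 4 burn out
  ......
  TF...F
  TTF.FT
  T.TFTT
  TT.T.T
Step 4: 6 trees catch fire, 5 burn out
  ......
  F.....
  TF...F
  T.F.FT
  TT.F.T

......
F.....
TF...F
T.F.FT
TT.F.T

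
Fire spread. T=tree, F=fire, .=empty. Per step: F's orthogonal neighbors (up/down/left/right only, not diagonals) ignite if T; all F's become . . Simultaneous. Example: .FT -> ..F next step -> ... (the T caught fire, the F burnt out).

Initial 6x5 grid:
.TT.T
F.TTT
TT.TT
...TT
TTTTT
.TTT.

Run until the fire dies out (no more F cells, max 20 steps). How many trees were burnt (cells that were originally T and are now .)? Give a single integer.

Step 1: +1 fires, +1 burnt (F count now 1)
Step 2: +1 fires, +1 burnt (F count now 1)
Step 3: +0 fires, +1 burnt (F count now 0)
Fire out after step 3
Initially T: 20, now '.': 12
Total burnt (originally-T cells now '.'): 2

Answer: 2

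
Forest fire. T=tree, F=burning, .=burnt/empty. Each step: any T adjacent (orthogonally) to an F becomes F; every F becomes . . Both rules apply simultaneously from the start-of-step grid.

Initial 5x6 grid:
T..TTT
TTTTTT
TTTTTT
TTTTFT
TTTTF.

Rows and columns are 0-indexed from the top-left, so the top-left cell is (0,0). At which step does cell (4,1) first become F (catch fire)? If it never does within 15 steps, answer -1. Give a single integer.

Step 1: cell (4,1)='T' (+4 fires, +2 burnt)
Step 2: cell (4,1)='T' (+5 fires, +4 burnt)
Step 3: cell (4,1)='F' (+6 fires, +5 burnt)
  -> target ignites at step 3
Step 4: cell (4,1)='.' (+6 fires, +6 burnt)
Step 5: cell (4,1)='.' (+2 fires, +6 burnt)
Step 6: cell (4,1)='.' (+1 fires, +2 burnt)
Step 7: cell (4,1)='.' (+1 fires, +1 burnt)
Step 8: cell (4,1)='.' (+0 fires, +1 burnt)
  fire out at step 8

3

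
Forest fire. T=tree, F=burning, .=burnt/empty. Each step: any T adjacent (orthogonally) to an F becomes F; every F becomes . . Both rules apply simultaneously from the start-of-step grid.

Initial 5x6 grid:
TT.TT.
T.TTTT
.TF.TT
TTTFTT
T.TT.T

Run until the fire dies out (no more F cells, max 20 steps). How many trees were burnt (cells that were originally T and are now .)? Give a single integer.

Step 1: +5 fires, +2 burnt (F count now 5)
Step 2: +5 fires, +5 burnt (F count now 5)
Step 3: +5 fires, +5 burnt (F count now 5)
Step 4: +3 fires, +5 burnt (F count now 3)
Step 5: +0 fires, +3 burnt (F count now 0)
Fire out after step 5
Initially T: 21, now '.': 27
Total burnt (originally-T cells now '.'): 18

Answer: 18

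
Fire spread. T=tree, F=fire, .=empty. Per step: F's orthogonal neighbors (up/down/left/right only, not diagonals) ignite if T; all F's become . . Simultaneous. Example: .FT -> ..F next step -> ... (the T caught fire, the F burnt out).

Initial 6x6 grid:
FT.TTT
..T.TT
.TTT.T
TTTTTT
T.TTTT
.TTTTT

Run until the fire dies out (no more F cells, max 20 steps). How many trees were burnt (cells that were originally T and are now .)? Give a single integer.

Step 1: +1 fires, +1 burnt (F count now 1)
Step 2: +0 fires, +1 burnt (F count now 0)
Fire out after step 2
Initially T: 27, now '.': 10
Total burnt (originally-T cells now '.'): 1

Answer: 1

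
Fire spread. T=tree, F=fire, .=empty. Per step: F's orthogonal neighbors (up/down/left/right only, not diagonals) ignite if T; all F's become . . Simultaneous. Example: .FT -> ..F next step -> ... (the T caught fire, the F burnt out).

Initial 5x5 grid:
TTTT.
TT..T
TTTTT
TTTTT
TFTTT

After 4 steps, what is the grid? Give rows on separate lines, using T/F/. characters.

Step 1: 3 trees catch fire, 1 burn out
  TTTT.
  TT..T
  TTTTT
  TFTTT
  F.FTT
Step 2: 4 trees catch fire, 3 burn out
  TTTT.
  TT..T
  TFTTT
  F.FTT
  ...FT
Step 3: 5 trees catch fire, 4 burn out
  TTTT.
  TF..T
  F.FTT
  ...FT
  ....F
Step 4: 4 trees catch fire, 5 burn out
  TFTT.
  F...T
  ...FT
  ....F
  .....

TFTT.
F...T
...FT
....F
.....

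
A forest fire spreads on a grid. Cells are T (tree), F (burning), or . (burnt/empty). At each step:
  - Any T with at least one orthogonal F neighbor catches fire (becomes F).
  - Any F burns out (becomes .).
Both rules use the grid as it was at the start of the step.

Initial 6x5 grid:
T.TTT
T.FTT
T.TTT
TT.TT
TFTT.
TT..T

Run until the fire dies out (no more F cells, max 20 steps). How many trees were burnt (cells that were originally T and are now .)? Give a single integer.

Step 1: +7 fires, +2 burnt (F count now 7)
Step 2: +6 fires, +7 burnt (F count now 6)
Step 3: +4 fires, +6 burnt (F count now 4)
Step 4: +2 fires, +4 burnt (F count now 2)
Step 5: +1 fires, +2 burnt (F count now 1)
Step 6: +0 fires, +1 burnt (F count now 0)
Fire out after step 6
Initially T: 21, now '.': 29
Total burnt (originally-T cells now '.'): 20

Answer: 20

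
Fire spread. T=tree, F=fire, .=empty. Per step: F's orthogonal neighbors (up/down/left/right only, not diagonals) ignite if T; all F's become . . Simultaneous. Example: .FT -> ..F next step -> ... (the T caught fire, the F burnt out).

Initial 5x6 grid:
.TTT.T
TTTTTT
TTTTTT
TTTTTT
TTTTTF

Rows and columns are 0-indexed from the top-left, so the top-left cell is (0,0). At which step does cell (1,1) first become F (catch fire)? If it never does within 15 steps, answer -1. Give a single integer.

Step 1: cell (1,1)='T' (+2 fires, +1 burnt)
Step 2: cell (1,1)='T' (+3 fires, +2 burnt)
Step 3: cell (1,1)='T' (+4 fires, +3 burnt)
Step 4: cell (1,1)='T' (+5 fires, +4 burnt)
Step 5: cell (1,1)='T' (+4 fires, +5 burnt)
Step 6: cell (1,1)='T' (+4 fires, +4 burnt)
Step 7: cell (1,1)='F' (+3 fires, +4 burnt)
  -> target ignites at step 7
Step 8: cell (1,1)='.' (+2 fires, +3 burnt)
Step 9: cell (1,1)='.' (+0 fires, +2 burnt)
  fire out at step 9

7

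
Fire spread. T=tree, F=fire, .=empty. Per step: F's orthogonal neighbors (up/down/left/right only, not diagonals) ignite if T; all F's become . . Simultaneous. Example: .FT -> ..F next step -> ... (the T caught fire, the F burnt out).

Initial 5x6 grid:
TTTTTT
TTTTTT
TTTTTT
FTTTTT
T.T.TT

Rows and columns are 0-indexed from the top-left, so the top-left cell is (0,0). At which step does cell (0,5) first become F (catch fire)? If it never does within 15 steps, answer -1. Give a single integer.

Step 1: cell (0,5)='T' (+3 fires, +1 burnt)
Step 2: cell (0,5)='T' (+3 fires, +3 burnt)
Step 3: cell (0,5)='T' (+5 fires, +3 burnt)
Step 4: cell (0,5)='T' (+4 fires, +5 burnt)
Step 5: cell (0,5)='T' (+5 fires, +4 burnt)
Step 6: cell (0,5)='T' (+4 fires, +5 burnt)
Step 7: cell (0,5)='T' (+2 fires, +4 burnt)
Step 8: cell (0,5)='F' (+1 fires, +2 burnt)
  -> target ignites at step 8
Step 9: cell (0,5)='.' (+0 fires, +1 burnt)
  fire out at step 9

8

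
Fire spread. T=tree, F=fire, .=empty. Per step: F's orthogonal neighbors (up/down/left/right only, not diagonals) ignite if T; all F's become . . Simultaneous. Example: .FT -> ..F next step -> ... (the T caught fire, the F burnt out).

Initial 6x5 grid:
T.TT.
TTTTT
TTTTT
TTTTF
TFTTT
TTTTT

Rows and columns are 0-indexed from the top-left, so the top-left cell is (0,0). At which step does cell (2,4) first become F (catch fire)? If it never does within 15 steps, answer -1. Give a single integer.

Step 1: cell (2,4)='F' (+7 fires, +2 burnt)
  -> target ignites at step 1
Step 2: cell (2,4)='.' (+9 fires, +7 burnt)
Step 3: cell (2,4)='.' (+5 fires, +9 burnt)
Step 4: cell (2,4)='.' (+3 fires, +5 burnt)
Step 5: cell (2,4)='.' (+2 fires, +3 burnt)
Step 6: cell (2,4)='.' (+0 fires, +2 burnt)
  fire out at step 6

1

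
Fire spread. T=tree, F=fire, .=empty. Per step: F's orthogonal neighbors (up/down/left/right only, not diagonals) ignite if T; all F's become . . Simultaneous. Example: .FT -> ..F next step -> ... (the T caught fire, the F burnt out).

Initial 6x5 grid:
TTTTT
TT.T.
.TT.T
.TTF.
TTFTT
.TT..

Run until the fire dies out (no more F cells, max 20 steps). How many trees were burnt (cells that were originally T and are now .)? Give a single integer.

Step 1: +4 fires, +2 burnt (F count now 4)
Step 2: +5 fires, +4 burnt (F count now 5)
Step 3: +1 fires, +5 burnt (F count now 1)
Step 4: +1 fires, +1 burnt (F count now 1)
Step 5: +2 fires, +1 burnt (F count now 2)
Step 6: +2 fires, +2 burnt (F count now 2)
Step 7: +1 fires, +2 burnt (F count now 1)
Step 8: +2 fires, +1 burnt (F count now 2)
Step 9: +0 fires, +2 burnt (F count now 0)
Fire out after step 9
Initially T: 19, now '.': 29
Total burnt (originally-T cells now '.'): 18

Answer: 18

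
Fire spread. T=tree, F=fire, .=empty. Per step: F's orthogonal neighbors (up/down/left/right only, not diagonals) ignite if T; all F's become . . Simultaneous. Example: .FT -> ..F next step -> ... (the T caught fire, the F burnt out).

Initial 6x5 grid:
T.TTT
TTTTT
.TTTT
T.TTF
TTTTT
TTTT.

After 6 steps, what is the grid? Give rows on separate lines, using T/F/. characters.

Step 1: 3 trees catch fire, 1 burn out
  T.TTT
  TTTTT
  .TTTF
  T.TF.
  TTTTF
  TTTT.
Step 2: 4 trees catch fire, 3 burn out
  T.TTT
  TTTTF
  .TTF.
  T.F..
  TTTF.
  TTTT.
Step 3: 5 trees catch fire, 4 burn out
  T.TTF
  TTTF.
  .TF..
  T....
  TTF..
  TTTF.
Step 4: 5 trees catch fire, 5 burn out
  T.TF.
  TTF..
  .F...
  T....
  TF...
  TTF..
Step 5: 4 trees catch fire, 5 burn out
  T.F..
  TF...
  .....
  T....
  F....
  TF...
Step 6: 3 trees catch fire, 4 burn out
  T....
  F....
  .....
  F....
  .....
  F....

T....
F....
.....
F....
.....
F....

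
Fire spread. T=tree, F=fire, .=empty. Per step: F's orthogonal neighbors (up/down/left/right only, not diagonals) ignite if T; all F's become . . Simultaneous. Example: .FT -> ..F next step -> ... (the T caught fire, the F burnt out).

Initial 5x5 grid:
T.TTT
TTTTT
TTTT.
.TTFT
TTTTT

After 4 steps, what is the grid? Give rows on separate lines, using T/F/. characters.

Step 1: 4 trees catch fire, 1 burn out
  T.TTT
  TTTTT
  TTTF.
  .TF.F
  TTTFT
Step 2: 5 trees catch fire, 4 burn out
  T.TTT
  TTTFT
  TTF..
  .F...
  TTF.F
Step 3: 5 trees catch fire, 5 burn out
  T.TFT
  TTF.F
  TF...
  .....
  TF...
Step 4: 5 trees catch fire, 5 burn out
  T.F.F
  TF...
  F....
  .....
  F....

T.F.F
TF...
F....
.....
F....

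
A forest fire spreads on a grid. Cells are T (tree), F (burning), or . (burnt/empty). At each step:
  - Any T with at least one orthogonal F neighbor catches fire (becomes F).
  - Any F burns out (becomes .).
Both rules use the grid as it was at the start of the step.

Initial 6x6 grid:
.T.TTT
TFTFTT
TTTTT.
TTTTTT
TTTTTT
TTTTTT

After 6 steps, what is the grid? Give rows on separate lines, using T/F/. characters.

Step 1: 7 trees catch fire, 2 burn out
  .F.FTT
  F.F.FT
  TFTFT.
  TTTTTT
  TTTTTT
  TTTTTT
Step 2: 7 trees catch fire, 7 burn out
  ....FT
  .....F
  F.F.F.
  TFTFTT
  TTTTTT
  TTTTTT
Step 3: 6 trees catch fire, 7 burn out
  .....F
  ......
  ......
  F.F.FT
  TFTFTT
  TTTTTT
Step 4: 6 trees catch fire, 6 burn out
  ......
  ......
  ......
  .....F
  F.F.FT
  TFTFTT
Step 5: 4 trees catch fire, 6 burn out
  ......
  ......
  ......
  ......
  .....F
  F.F.FT
Step 6: 1 trees catch fire, 4 burn out
  ......
  ......
  ......
  ......
  ......
  .....F

......
......
......
......
......
.....F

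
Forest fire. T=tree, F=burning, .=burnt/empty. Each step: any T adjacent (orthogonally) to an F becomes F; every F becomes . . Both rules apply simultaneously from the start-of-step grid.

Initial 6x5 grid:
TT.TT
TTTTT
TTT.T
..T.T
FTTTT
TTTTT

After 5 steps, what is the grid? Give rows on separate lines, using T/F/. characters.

Step 1: 2 trees catch fire, 1 burn out
  TT.TT
  TTTTT
  TTT.T
  ..T.T
  .FTTT
  FTTTT
Step 2: 2 trees catch fire, 2 burn out
  TT.TT
  TTTTT
  TTT.T
  ..T.T
  ..FTT
  .FTTT
Step 3: 3 trees catch fire, 2 burn out
  TT.TT
  TTTTT
  TTT.T
  ..F.T
  ...FT
  ..FTT
Step 4: 3 trees catch fire, 3 burn out
  TT.TT
  TTTTT
  TTF.T
  ....T
  ....F
  ...FT
Step 5: 4 trees catch fire, 3 burn out
  TT.TT
  TTFTT
  TF..T
  ....F
  .....
  ....F

TT.TT
TTFTT
TF..T
....F
.....
....F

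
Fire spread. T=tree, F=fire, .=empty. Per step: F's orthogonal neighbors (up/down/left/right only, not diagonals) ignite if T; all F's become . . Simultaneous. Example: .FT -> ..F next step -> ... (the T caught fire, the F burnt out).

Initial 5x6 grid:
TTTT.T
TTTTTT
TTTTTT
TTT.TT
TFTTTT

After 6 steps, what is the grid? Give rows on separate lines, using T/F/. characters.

Step 1: 3 trees catch fire, 1 burn out
  TTTT.T
  TTTTTT
  TTTTTT
  TFT.TT
  F.FTTT
Step 2: 4 trees catch fire, 3 burn out
  TTTT.T
  TTTTTT
  TFTTTT
  F.F.TT
  ...FTT
Step 3: 4 trees catch fire, 4 burn out
  TTTT.T
  TFTTTT
  F.FTTT
  ....TT
  ....FT
Step 4: 6 trees catch fire, 4 burn out
  TFTT.T
  F.FTTT
  ...FTT
  ....FT
  .....F
Step 5: 5 trees catch fire, 6 burn out
  F.FT.T
  ...FTT
  ....FT
  .....F
  ......
Step 6: 3 trees catch fire, 5 burn out
  ...F.T
  ....FT
  .....F
  ......
  ......

...F.T
....FT
.....F
......
......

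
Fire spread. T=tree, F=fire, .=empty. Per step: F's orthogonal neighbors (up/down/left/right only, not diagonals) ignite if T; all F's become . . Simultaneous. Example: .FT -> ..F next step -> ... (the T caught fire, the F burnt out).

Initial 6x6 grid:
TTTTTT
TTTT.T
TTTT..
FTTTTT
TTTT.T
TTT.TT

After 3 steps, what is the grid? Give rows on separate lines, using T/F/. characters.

Step 1: 3 trees catch fire, 1 burn out
  TTTTTT
  TTTT.T
  FTTT..
  .FTTTT
  FTTT.T
  TTT.TT
Step 2: 5 trees catch fire, 3 burn out
  TTTTTT
  FTTT.T
  .FTT..
  ..FTTT
  .FTT.T
  FTT.TT
Step 3: 6 trees catch fire, 5 burn out
  FTTTTT
  .FTT.T
  ..FT..
  ...FTT
  ..FT.T
  .FT.TT

FTTTTT
.FTT.T
..FT..
...FTT
..FT.T
.FT.TT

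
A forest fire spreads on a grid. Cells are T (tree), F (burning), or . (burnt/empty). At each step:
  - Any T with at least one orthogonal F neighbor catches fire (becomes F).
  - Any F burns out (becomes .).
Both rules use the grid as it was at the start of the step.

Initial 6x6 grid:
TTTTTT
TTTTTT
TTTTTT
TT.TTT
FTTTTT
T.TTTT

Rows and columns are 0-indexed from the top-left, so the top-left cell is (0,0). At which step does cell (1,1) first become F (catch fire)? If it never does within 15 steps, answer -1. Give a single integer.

Step 1: cell (1,1)='T' (+3 fires, +1 burnt)
Step 2: cell (1,1)='T' (+3 fires, +3 burnt)
Step 3: cell (1,1)='T' (+4 fires, +3 burnt)
Step 4: cell (1,1)='F' (+6 fires, +4 burnt)
  -> target ignites at step 4
Step 5: cell (1,1)='.' (+6 fires, +6 burnt)
Step 6: cell (1,1)='.' (+5 fires, +6 burnt)
Step 7: cell (1,1)='.' (+3 fires, +5 burnt)
Step 8: cell (1,1)='.' (+2 fires, +3 burnt)
Step 9: cell (1,1)='.' (+1 fires, +2 burnt)
Step 10: cell (1,1)='.' (+0 fires, +1 burnt)
  fire out at step 10

4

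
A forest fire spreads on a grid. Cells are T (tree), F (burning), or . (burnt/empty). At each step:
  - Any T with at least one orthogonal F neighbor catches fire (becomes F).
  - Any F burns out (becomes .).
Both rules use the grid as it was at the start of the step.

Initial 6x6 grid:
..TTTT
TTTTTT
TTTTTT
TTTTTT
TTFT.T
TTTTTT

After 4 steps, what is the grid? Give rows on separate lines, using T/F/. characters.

Step 1: 4 trees catch fire, 1 burn out
  ..TTTT
  TTTTTT
  TTTTTT
  TTFTTT
  TF.F.T
  TTFTTT
Step 2: 6 trees catch fire, 4 burn out
  ..TTTT
  TTTTTT
  TTFTTT
  TF.FTT
  F....T
  TF.FTT
Step 3: 7 trees catch fire, 6 burn out
  ..TTTT
  TTFTTT
  TF.FTT
  F...FT
  .....T
  F...FT
Step 4: 7 trees catch fire, 7 burn out
  ..FTTT
  TF.FTT
  F...FT
  .....F
  .....T
  .....F

..FTTT
TF.FTT
F...FT
.....F
.....T
.....F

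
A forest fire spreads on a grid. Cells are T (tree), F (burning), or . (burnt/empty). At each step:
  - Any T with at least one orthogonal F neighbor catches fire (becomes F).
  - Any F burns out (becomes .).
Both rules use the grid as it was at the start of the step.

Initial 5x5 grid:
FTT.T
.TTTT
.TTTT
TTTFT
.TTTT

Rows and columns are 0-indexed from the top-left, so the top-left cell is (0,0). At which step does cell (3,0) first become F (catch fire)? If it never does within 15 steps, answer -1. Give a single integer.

Step 1: cell (3,0)='T' (+5 fires, +2 burnt)
Step 2: cell (3,0)='T' (+8 fires, +5 burnt)
Step 3: cell (3,0)='F' (+5 fires, +8 burnt)
  -> target ignites at step 3
Step 4: cell (3,0)='.' (+1 fires, +5 burnt)
Step 5: cell (3,0)='.' (+0 fires, +1 burnt)
  fire out at step 5

3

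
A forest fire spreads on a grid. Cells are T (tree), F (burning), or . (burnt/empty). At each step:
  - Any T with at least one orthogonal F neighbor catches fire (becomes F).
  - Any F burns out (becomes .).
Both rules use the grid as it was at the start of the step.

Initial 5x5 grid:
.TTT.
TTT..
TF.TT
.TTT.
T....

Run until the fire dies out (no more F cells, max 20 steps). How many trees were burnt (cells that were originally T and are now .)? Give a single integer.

Answer: 12

Derivation:
Step 1: +3 fires, +1 burnt (F count now 3)
Step 2: +4 fires, +3 burnt (F count now 4)
Step 3: +2 fires, +4 burnt (F count now 2)
Step 4: +2 fires, +2 burnt (F count now 2)
Step 5: +1 fires, +2 burnt (F count now 1)
Step 6: +0 fires, +1 burnt (F count now 0)
Fire out after step 6
Initially T: 13, now '.': 24
Total burnt (originally-T cells now '.'): 12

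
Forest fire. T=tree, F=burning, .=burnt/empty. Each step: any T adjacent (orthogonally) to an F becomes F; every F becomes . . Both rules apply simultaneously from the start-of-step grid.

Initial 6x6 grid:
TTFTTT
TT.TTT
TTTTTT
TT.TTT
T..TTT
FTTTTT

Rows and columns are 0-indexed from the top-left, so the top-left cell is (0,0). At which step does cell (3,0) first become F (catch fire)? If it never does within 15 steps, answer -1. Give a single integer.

Step 1: cell (3,0)='T' (+4 fires, +2 burnt)
Step 2: cell (3,0)='F' (+6 fires, +4 burnt)
  -> target ignites at step 2
Step 3: cell (3,0)='.' (+8 fires, +6 burnt)
Step 4: cell (3,0)='.' (+6 fires, +8 burnt)
Step 5: cell (3,0)='.' (+4 fires, +6 burnt)
Step 6: cell (3,0)='.' (+2 fires, +4 burnt)
Step 7: cell (3,0)='.' (+0 fires, +2 burnt)
  fire out at step 7

2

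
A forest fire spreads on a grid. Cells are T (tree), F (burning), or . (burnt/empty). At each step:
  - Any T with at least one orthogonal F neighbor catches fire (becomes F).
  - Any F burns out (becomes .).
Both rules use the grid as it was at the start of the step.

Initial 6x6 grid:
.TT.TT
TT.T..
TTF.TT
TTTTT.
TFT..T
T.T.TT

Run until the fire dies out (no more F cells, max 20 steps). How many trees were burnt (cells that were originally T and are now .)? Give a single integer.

Answer: 17

Derivation:
Step 1: +5 fires, +2 burnt (F count now 5)
Step 2: +6 fires, +5 burnt (F count now 6)
Step 3: +3 fires, +6 burnt (F count now 3)
Step 4: +2 fires, +3 burnt (F count now 2)
Step 5: +1 fires, +2 burnt (F count now 1)
Step 6: +0 fires, +1 burnt (F count now 0)
Fire out after step 6
Initially T: 23, now '.': 30
Total burnt (originally-T cells now '.'): 17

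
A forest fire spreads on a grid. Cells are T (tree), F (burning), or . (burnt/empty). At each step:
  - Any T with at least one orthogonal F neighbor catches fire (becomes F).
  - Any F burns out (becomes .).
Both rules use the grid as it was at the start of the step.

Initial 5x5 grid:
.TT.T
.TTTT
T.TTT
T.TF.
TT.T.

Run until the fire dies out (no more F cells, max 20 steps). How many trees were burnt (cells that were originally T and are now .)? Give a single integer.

Step 1: +3 fires, +1 burnt (F count now 3)
Step 2: +3 fires, +3 burnt (F count now 3)
Step 3: +2 fires, +3 burnt (F count now 2)
Step 4: +3 fires, +2 burnt (F count now 3)
Step 5: +1 fires, +3 burnt (F count now 1)
Step 6: +0 fires, +1 burnt (F count now 0)
Fire out after step 6
Initially T: 16, now '.': 21
Total burnt (originally-T cells now '.'): 12

Answer: 12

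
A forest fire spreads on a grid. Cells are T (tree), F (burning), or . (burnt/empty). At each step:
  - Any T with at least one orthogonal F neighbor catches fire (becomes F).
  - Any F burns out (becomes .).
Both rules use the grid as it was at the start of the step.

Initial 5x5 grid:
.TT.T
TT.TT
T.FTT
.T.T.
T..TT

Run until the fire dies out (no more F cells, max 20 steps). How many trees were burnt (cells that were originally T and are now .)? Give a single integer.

Answer: 8

Derivation:
Step 1: +1 fires, +1 burnt (F count now 1)
Step 2: +3 fires, +1 burnt (F count now 3)
Step 3: +2 fires, +3 burnt (F count now 2)
Step 4: +2 fires, +2 burnt (F count now 2)
Step 5: +0 fires, +2 burnt (F count now 0)
Fire out after step 5
Initially T: 15, now '.': 18
Total burnt (originally-T cells now '.'): 8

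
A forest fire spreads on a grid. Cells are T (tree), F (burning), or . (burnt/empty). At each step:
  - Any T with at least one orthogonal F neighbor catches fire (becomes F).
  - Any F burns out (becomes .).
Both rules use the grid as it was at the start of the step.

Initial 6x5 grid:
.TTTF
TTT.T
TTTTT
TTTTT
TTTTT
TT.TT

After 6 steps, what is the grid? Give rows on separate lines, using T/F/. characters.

Step 1: 2 trees catch fire, 1 burn out
  .TTF.
  TTT.F
  TTTTT
  TTTTT
  TTTTT
  TT.TT
Step 2: 2 trees catch fire, 2 burn out
  .TF..
  TTT..
  TTTTF
  TTTTT
  TTTTT
  TT.TT
Step 3: 4 trees catch fire, 2 burn out
  .F...
  TTF..
  TTTF.
  TTTTF
  TTTTT
  TT.TT
Step 4: 4 trees catch fire, 4 burn out
  .....
  TF...
  TTF..
  TTTF.
  TTTTF
  TT.TT
Step 5: 5 trees catch fire, 4 burn out
  .....
  F....
  TF...
  TTF..
  TTTF.
  TT.TF
Step 6: 4 trees catch fire, 5 burn out
  .....
  .....
  F....
  TF...
  TTF..
  TT.F.

.....
.....
F....
TF...
TTF..
TT.F.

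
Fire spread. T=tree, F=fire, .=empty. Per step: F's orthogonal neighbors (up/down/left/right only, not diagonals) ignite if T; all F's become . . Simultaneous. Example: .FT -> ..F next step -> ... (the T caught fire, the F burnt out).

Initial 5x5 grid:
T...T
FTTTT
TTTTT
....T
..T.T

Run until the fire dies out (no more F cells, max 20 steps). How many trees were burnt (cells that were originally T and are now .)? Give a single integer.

Step 1: +3 fires, +1 burnt (F count now 3)
Step 2: +2 fires, +3 burnt (F count now 2)
Step 3: +2 fires, +2 burnt (F count now 2)
Step 4: +2 fires, +2 burnt (F count now 2)
Step 5: +2 fires, +2 burnt (F count now 2)
Step 6: +1 fires, +2 burnt (F count now 1)
Step 7: +1 fires, +1 burnt (F count now 1)
Step 8: +0 fires, +1 burnt (F count now 0)
Fire out after step 8
Initially T: 14, now '.': 24
Total burnt (originally-T cells now '.'): 13

Answer: 13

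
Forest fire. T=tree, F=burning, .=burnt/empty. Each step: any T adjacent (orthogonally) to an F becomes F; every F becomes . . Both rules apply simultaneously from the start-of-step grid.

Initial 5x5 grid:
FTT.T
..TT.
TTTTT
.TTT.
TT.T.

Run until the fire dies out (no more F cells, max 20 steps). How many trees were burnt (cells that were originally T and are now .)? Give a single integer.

Answer: 15

Derivation:
Step 1: +1 fires, +1 burnt (F count now 1)
Step 2: +1 fires, +1 burnt (F count now 1)
Step 3: +1 fires, +1 burnt (F count now 1)
Step 4: +2 fires, +1 burnt (F count now 2)
Step 5: +3 fires, +2 burnt (F count now 3)
Step 6: +4 fires, +3 burnt (F count now 4)
Step 7: +2 fires, +4 burnt (F count now 2)
Step 8: +1 fires, +2 burnt (F count now 1)
Step 9: +0 fires, +1 burnt (F count now 0)
Fire out after step 9
Initially T: 16, now '.': 24
Total burnt (originally-T cells now '.'): 15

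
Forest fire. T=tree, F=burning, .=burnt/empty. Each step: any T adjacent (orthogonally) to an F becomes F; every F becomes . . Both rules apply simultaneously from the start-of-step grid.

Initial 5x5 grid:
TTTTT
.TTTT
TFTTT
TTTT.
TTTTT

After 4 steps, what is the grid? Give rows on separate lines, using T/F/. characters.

Step 1: 4 trees catch fire, 1 burn out
  TTTTT
  .FTTT
  F.FTT
  TFTT.
  TTTTT
Step 2: 6 trees catch fire, 4 burn out
  TFTTT
  ..FTT
  ...FT
  F.FT.
  TFTTT
Step 3: 7 trees catch fire, 6 burn out
  F.FTT
  ...FT
  ....F
  ...F.
  F.FTT
Step 4: 3 trees catch fire, 7 burn out
  ...FT
  ....F
  .....
  .....
  ...FT

...FT
....F
.....
.....
...FT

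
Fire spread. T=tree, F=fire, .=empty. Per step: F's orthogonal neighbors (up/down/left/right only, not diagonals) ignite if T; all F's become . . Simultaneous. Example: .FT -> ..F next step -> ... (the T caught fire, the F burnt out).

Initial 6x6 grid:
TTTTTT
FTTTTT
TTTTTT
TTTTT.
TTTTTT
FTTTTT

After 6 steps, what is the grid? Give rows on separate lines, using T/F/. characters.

Step 1: 5 trees catch fire, 2 burn out
  FTTTTT
  .FTTTT
  FTTTTT
  TTTTT.
  FTTTTT
  .FTTTT
Step 2: 6 trees catch fire, 5 burn out
  .FTTTT
  ..FTTT
  .FTTTT
  FTTTT.
  .FTTTT
  ..FTTT
Step 3: 6 trees catch fire, 6 burn out
  ..FTTT
  ...FTT
  ..FTTT
  .FTTT.
  ..FTTT
  ...FTT
Step 4: 6 trees catch fire, 6 burn out
  ...FTT
  ....FT
  ...FTT
  ..FTT.
  ...FTT
  ....FT
Step 5: 6 trees catch fire, 6 burn out
  ....FT
  .....F
  ....FT
  ...FT.
  ....FT
  .....F
Step 6: 4 trees catch fire, 6 burn out
  .....F
  ......
  .....F
  ....F.
  .....F
  ......

.....F
......
.....F
....F.
.....F
......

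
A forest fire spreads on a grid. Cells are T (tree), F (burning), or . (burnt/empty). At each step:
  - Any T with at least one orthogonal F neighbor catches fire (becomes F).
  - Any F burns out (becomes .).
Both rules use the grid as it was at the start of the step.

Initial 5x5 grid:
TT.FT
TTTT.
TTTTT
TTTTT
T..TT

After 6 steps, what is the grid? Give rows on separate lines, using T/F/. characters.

Step 1: 2 trees catch fire, 1 burn out
  TT..F
  TTTF.
  TTTTT
  TTTTT
  T..TT
Step 2: 2 trees catch fire, 2 burn out
  TT...
  TTF..
  TTTFT
  TTTTT
  T..TT
Step 3: 4 trees catch fire, 2 burn out
  TT...
  TF...
  TTF.F
  TTTFT
  T..TT
Step 4: 6 trees catch fire, 4 burn out
  TF...
  F....
  TF...
  TTF.F
  T..FT
Step 5: 4 trees catch fire, 6 burn out
  F....
  .....
  F....
  TF...
  T...F
Step 6: 1 trees catch fire, 4 burn out
  .....
  .....
  .....
  F....
  T....

.....
.....
.....
F....
T....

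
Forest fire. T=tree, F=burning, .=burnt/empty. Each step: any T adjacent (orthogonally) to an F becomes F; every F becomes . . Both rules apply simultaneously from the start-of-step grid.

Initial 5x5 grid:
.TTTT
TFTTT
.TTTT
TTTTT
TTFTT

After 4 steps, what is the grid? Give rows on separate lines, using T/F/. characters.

Step 1: 7 trees catch fire, 2 burn out
  .FTTT
  F.FTT
  .FTTT
  TTFTT
  TF.FT
Step 2: 7 trees catch fire, 7 burn out
  ..FTT
  ...FT
  ..FTT
  TF.FT
  F...F
Step 3: 5 trees catch fire, 7 burn out
  ...FT
  ....F
  ...FT
  F...F
  .....
Step 4: 2 trees catch fire, 5 burn out
  ....F
  .....
  ....F
  .....
  .....

....F
.....
....F
.....
.....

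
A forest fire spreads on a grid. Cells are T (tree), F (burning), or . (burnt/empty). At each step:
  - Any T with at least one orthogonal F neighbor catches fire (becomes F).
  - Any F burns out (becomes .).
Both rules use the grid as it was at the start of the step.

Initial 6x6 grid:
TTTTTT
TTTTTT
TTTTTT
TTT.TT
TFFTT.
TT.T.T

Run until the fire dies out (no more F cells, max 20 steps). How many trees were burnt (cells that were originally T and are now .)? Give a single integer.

Answer: 29

Derivation:
Step 1: +5 fires, +2 burnt (F count now 5)
Step 2: +6 fires, +5 burnt (F count now 6)
Step 3: +5 fires, +6 burnt (F count now 5)
Step 4: +6 fires, +5 burnt (F count now 6)
Step 5: +4 fires, +6 burnt (F count now 4)
Step 6: +2 fires, +4 burnt (F count now 2)
Step 7: +1 fires, +2 burnt (F count now 1)
Step 8: +0 fires, +1 burnt (F count now 0)
Fire out after step 8
Initially T: 30, now '.': 35
Total burnt (originally-T cells now '.'): 29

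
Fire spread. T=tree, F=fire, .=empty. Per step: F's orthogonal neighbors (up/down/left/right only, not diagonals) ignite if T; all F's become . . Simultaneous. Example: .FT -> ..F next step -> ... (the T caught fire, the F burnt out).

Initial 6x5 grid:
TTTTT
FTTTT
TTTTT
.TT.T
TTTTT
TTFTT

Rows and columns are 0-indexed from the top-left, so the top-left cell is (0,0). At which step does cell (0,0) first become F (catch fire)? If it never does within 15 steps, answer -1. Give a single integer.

Step 1: cell (0,0)='F' (+6 fires, +2 burnt)
  -> target ignites at step 1
Step 2: cell (0,0)='.' (+8 fires, +6 burnt)
Step 3: cell (0,0)='.' (+6 fires, +8 burnt)
Step 4: cell (0,0)='.' (+4 fires, +6 burnt)
Step 5: cell (0,0)='.' (+2 fires, +4 burnt)
Step 6: cell (0,0)='.' (+0 fires, +2 burnt)
  fire out at step 6

1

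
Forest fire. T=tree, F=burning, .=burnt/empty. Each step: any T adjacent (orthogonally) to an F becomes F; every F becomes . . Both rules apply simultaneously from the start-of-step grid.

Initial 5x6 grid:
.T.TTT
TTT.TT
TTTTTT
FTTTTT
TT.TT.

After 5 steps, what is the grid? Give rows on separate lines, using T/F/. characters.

Step 1: 3 trees catch fire, 1 burn out
  .T.TTT
  TTT.TT
  FTTTTT
  .FTTTT
  FT.TT.
Step 2: 4 trees catch fire, 3 burn out
  .T.TTT
  FTT.TT
  .FTTTT
  ..FTTT
  .F.TT.
Step 3: 3 trees catch fire, 4 burn out
  .T.TTT
  .FT.TT
  ..FTTT
  ...FTT
  ...TT.
Step 4: 5 trees catch fire, 3 burn out
  .F.TTT
  ..F.TT
  ...FTT
  ....FT
  ...FT.
Step 5: 3 trees catch fire, 5 burn out
  ...TTT
  ....TT
  ....FT
  .....F
  ....F.

...TTT
....TT
....FT
.....F
....F.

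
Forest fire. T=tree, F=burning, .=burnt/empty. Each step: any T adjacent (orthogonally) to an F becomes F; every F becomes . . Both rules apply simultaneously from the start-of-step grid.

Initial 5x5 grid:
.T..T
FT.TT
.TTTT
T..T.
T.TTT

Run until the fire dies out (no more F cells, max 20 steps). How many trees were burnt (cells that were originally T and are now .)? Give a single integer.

Answer: 13

Derivation:
Step 1: +1 fires, +1 burnt (F count now 1)
Step 2: +2 fires, +1 burnt (F count now 2)
Step 3: +1 fires, +2 burnt (F count now 1)
Step 4: +1 fires, +1 burnt (F count now 1)
Step 5: +3 fires, +1 burnt (F count now 3)
Step 6: +2 fires, +3 burnt (F count now 2)
Step 7: +3 fires, +2 burnt (F count now 3)
Step 8: +0 fires, +3 burnt (F count now 0)
Fire out after step 8
Initially T: 15, now '.': 23
Total burnt (originally-T cells now '.'): 13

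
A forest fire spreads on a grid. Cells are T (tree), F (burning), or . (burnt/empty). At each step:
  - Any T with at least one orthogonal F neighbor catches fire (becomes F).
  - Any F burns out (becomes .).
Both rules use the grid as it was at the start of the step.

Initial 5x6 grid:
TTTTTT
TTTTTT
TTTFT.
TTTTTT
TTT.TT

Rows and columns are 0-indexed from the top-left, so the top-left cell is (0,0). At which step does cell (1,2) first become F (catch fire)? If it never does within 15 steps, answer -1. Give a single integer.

Step 1: cell (1,2)='T' (+4 fires, +1 burnt)
Step 2: cell (1,2)='F' (+6 fires, +4 burnt)
  -> target ignites at step 2
Step 3: cell (1,2)='.' (+9 fires, +6 burnt)
Step 4: cell (1,2)='.' (+6 fires, +9 burnt)
Step 5: cell (1,2)='.' (+2 fires, +6 burnt)
Step 6: cell (1,2)='.' (+0 fires, +2 burnt)
  fire out at step 6

2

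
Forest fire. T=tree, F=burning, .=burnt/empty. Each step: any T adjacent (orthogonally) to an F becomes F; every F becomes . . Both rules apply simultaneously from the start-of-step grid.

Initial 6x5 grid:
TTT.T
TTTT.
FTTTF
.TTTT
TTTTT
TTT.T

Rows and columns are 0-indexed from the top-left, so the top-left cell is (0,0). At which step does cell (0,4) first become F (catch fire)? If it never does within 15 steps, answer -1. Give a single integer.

Step 1: cell (0,4)='T' (+4 fires, +2 burnt)
Step 2: cell (0,4)='T' (+7 fires, +4 burnt)
Step 3: cell (0,4)='T' (+6 fires, +7 burnt)
Step 4: cell (0,4)='T' (+4 fires, +6 burnt)
Step 5: cell (0,4)='T' (+2 fires, +4 burnt)
Step 6: cell (0,4)='T' (+0 fires, +2 burnt)
  fire out at step 6
Target never catches fire within 15 steps

-1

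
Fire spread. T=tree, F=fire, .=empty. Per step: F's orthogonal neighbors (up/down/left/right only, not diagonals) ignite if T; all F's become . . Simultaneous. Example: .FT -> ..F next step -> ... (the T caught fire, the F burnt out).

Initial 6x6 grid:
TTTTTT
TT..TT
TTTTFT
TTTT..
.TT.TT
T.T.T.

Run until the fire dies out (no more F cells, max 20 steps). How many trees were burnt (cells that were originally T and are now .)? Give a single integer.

Step 1: +3 fires, +1 burnt (F count now 3)
Step 2: +4 fires, +3 burnt (F count now 4)
Step 3: +4 fires, +4 burnt (F count now 4)
Step 4: +5 fires, +4 burnt (F count now 5)
Step 5: +5 fires, +5 burnt (F count now 5)
Step 6: +1 fires, +5 burnt (F count now 1)
Step 7: +0 fires, +1 burnt (F count now 0)
Fire out after step 7
Initially T: 26, now '.': 32
Total burnt (originally-T cells now '.'): 22

Answer: 22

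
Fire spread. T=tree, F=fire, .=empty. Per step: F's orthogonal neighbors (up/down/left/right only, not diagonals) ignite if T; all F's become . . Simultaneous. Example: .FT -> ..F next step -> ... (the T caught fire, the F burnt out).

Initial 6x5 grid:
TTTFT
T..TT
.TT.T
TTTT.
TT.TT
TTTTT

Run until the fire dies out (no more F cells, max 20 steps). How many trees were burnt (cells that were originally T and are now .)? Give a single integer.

Answer: 8

Derivation:
Step 1: +3 fires, +1 burnt (F count now 3)
Step 2: +2 fires, +3 burnt (F count now 2)
Step 3: +2 fires, +2 burnt (F count now 2)
Step 4: +1 fires, +2 burnt (F count now 1)
Step 5: +0 fires, +1 burnt (F count now 0)
Fire out after step 5
Initially T: 23, now '.': 15
Total burnt (originally-T cells now '.'): 8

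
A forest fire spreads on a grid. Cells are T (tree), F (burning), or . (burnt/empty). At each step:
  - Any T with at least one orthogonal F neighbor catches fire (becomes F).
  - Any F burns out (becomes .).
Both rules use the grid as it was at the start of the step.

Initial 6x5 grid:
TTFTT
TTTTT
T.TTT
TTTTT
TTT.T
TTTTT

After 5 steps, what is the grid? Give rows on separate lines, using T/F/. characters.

Step 1: 3 trees catch fire, 1 burn out
  TF.FT
  TTFTT
  T.TTT
  TTTTT
  TTT.T
  TTTTT
Step 2: 5 trees catch fire, 3 burn out
  F...F
  TF.FT
  T.FTT
  TTTTT
  TTT.T
  TTTTT
Step 3: 4 trees catch fire, 5 burn out
  .....
  F...F
  T..FT
  TTFTT
  TTT.T
  TTTTT
Step 4: 5 trees catch fire, 4 burn out
  .....
  .....
  F...F
  TF.FT
  TTF.T
  TTTTT
Step 5: 4 trees catch fire, 5 burn out
  .....
  .....
  .....
  F...F
  TF..T
  TTFTT

.....
.....
.....
F...F
TF..T
TTFTT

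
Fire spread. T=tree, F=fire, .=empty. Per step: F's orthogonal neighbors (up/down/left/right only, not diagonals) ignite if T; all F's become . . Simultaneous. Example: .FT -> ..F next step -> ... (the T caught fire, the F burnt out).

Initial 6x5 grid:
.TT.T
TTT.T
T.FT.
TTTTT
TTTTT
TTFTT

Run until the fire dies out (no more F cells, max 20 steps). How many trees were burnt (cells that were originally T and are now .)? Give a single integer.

Answer: 21

Derivation:
Step 1: +6 fires, +2 burnt (F count now 6)
Step 2: +8 fires, +6 burnt (F count now 8)
Step 3: +6 fires, +8 burnt (F count now 6)
Step 4: +1 fires, +6 burnt (F count now 1)
Step 5: +0 fires, +1 burnt (F count now 0)
Fire out after step 5
Initially T: 23, now '.': 28
Total burnt (originally-T cells now '.'): 21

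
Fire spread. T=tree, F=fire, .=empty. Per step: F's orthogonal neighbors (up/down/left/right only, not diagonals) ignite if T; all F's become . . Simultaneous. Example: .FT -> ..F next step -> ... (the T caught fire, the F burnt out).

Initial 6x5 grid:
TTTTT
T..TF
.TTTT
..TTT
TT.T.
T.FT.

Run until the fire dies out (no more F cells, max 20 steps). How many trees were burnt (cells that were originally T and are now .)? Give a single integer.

Step 1: +4 fires, +2 burnt (F count now 4)
Step 2: +4 fires, +4 burnt (F count now 4)
Step 3: +3 fires, +4 burnt (F count now 3)
Step 4: +3 fires, +3 burnt (F count now 3)
Step 5: +1 fires, +3 burnt (F count now 1)
Step 6: +1 fires, +1 burnt (F count now 1)
Step 7: +0 fires, +1 burnt (F count now 0)
Fire out after step 7
Initially T: 19, now '.': 27
Total burnt (originally-T cells now '.'): 16

Answer: 16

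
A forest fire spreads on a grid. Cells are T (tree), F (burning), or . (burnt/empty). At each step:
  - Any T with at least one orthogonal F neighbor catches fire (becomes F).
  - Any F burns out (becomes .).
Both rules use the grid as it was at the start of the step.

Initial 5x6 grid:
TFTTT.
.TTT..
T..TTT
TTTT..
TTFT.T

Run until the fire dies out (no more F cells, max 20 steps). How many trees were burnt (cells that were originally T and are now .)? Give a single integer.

Step 1: +6 fires, +2 burnt (F count now 6)
Step 2: +5 fires, +6 burnt (F count now 5)
Step 3: +4 fires, +5 burnt (F count now 4)
Step 4: +2 fires, +4 burnt (F count now 2)
Step 5: +1 fires, +2 burnt (F count now 1)
Step 6: +0 fires, +1 burnt (F count now 0)
Fire out after step 6
Initially T: 19, now '.': 29
Total burnt (originally-T cells now '.'): 18

Answer: 18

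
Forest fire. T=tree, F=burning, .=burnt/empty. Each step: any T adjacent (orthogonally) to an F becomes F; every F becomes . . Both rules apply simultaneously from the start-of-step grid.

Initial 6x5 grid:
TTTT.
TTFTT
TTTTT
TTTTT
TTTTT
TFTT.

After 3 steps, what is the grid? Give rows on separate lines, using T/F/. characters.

Step 1: 7 trees catch fire, 2 burn out
  TTFT.
  TF.FT
  TTFTT
  TTTTT
  TFTTT
  F.FT.
Step 2: 11 trees catch fire, 7 burn out
  TF.F.
  F...F
  TF.FT
  TFFTT
  F.FTT
  ...F.
Step 3: 6 trees catch fire, 11 burn out
  F....
  .....
  F...F
  F..FT
  ...FT
  .....

F....
.....
F...F
F..FT
...FT
.....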